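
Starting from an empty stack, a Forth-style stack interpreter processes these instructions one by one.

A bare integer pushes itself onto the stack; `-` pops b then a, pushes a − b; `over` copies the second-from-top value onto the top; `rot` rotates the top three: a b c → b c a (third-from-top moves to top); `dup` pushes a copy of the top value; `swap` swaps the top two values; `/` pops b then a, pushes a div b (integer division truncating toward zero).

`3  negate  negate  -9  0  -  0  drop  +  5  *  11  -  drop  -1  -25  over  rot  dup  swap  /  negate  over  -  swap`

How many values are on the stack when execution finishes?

3      -> [3]
negate -> [-3]
negate -> [3]
-9     -> [3, -9]
0      -> [3, -9, 0]
-      -> [3, -9]
0      -> [3, -9, 0]
drop   -> [3, -9]
+      -> [-6]
5      -> [-6, 5]
*      -> [-30]
11     -> [-30, 11]
-      -> [-41]
drop   -> []
-1     -> [-1]
-25    -> [-1, -25]
over   -> [-1, -25, -1]
rot    -> [-25, -1, -1]
dup    -> [-25, -1, -1, -1]
swap   -> [-25, -1, -1, -1]
/      -> [-25, -1, 1]
negate -> [-25, -1, -1]
over   -> [-25, -1, -1, -1]
-      -> [-25, -1, 0]
swap   -> [-25, 0, -1]

3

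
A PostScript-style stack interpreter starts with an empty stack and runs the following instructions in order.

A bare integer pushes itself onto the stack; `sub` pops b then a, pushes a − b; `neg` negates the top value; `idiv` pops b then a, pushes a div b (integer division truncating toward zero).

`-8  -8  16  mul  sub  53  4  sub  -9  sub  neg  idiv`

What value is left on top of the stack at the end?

-8    [-8]
-8    [-8, -8]
16    [-8, -8, 16]
mul   [-8, -128]
sub   [120]
53    [120, 53]
4     [120, 53, 4]
sub   [120, 49]
-9    [120, 49, -9]
sub   [120, 58]
neg   [120, -58]
idiv  [-2]

-2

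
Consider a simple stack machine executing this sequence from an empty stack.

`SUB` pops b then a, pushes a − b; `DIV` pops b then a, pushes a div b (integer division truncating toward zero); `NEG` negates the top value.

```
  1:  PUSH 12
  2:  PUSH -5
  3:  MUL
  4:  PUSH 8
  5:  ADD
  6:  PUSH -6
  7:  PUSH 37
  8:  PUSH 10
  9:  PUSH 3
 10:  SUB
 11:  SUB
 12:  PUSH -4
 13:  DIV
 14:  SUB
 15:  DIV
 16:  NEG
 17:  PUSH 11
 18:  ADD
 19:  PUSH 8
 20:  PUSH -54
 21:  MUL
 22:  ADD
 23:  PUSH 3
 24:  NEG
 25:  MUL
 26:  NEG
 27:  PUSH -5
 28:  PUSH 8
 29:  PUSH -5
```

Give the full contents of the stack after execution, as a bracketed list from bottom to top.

[-1107, -5, 8, -5]

PUSH 12  : [12]
PUSH -5  : [12, -5]
MUL      : [-60]
PUSH 8   : [-60, 8]
ADD      : [-52]
PUSH -6  : [-52, -6]
PUSH 37  : [-52, -6, 37]
PUSH 10  : [-52, -6, 37, 10]
PUSH 3   : [-52, -6, 37, 10, 3]
SUB      : [-52, -6, 37, 7]
SUB      : [-52, -6, 30]
PUSH -4  : [-52, -6, 30, -4]
DIV      : [-52, -6, -7]
SUB      : [-52, 1]
DIV      : [-52]
NEG      : [52]
PUSH 11  : [52, 11]
ADD      : [63]
PUSH 8   : [63, 8]
PUSH -54 : [63, 8, -54]
MUL      : [63, -432]
ADD      : [-369]
PUSH 3   : [-369, 3]
NEG      : [-369, -3]
MUL      : [1107]
NEG      : [-1107]
PUSH -5  : [-1107, -5]
PUSH 8   : [-1107, -5, 8]
PUSH -5  : [-1107, -5, 8, -5]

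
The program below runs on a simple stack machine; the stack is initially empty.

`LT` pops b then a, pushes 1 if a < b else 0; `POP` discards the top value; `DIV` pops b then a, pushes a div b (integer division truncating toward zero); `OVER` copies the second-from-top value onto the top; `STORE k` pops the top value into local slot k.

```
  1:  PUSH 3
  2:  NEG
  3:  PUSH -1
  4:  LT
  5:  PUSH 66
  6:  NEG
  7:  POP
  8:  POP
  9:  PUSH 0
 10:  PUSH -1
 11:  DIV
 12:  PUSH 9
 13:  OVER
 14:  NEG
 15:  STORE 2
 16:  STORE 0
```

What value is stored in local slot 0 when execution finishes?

PUSH 3  → [3]
NEG     → [-3]
PUSH -1 → [-3, -1]
LT      → [1]
PUSH 66 → [1, 66]
NEG     → [1, -66]
POP     → [1]
POP     → []
PUSH 0  → [0]
PUSH -1 → [0, -1]
DIV     → [0]
PUSH 9  → [0, 9]
OVER    → [0, 9, 0]
NEG     → [0, 9, 0]
STORE 2 → [0, 9]
STORE 0 → [0]

9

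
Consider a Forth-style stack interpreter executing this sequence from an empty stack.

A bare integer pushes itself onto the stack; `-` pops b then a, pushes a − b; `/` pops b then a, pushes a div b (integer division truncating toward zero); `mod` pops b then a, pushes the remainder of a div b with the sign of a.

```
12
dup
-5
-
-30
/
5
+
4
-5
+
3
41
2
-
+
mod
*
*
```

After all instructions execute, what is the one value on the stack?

12  → [12]
dup → [12, 12]
-5  → [12, 12, -5]
-   → [12, 17]
-30 → [12, 17, -30]
/   → [12, 0]
5   → [12, 0, 5]
+   → [12, 5]
4   → [12, 5, 4]
-5  → [12, 5, 4, -5]
+   → [12, 5, -1]
3   → [12, 5, -1, 3]
41  → [12, 5, -1, 3, 41]
2   → [12, 5, -1, 3, 41, 2]
-   → [12, 5, -1, 3, 39]
+   → [12, 5, -1, 42]
mod → [12, 5, -1]
*   → [12, -5]
*   → [-60]

-60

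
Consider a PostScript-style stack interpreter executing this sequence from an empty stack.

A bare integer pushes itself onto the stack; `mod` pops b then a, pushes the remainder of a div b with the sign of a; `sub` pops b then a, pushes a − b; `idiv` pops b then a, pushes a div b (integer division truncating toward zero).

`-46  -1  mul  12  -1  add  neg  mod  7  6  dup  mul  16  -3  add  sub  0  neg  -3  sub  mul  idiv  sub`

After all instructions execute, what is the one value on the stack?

-46  : [-46]
-1   : [-46, -1]
mul  : [46]
12   : [46, 12]
-1   : [46, 12, -1]
add  : [46, 11]
neg  : [46, -11]
mod  : [2]
7    : [2, 7]
6    : [2, 7, 6]
dup  : [2, 7, 6, 6]
mul  : [2, 7, 36]
16   : [2, 7, 36, 16]
-3   : [2, 7, 36, 16, -3]
add  : [2, 7, 36, 13]
sub  : [2, 7, 23]
0    : [2, 7, 23, 0]
neg  : [2, 7, 23, 0]
-3   : [2, 7, 23, 0, -3]
sub  : [2, 7, 23, 3]
mul  : [2, 7, 69]
idiv : [2, 0]
sub  : [2]

2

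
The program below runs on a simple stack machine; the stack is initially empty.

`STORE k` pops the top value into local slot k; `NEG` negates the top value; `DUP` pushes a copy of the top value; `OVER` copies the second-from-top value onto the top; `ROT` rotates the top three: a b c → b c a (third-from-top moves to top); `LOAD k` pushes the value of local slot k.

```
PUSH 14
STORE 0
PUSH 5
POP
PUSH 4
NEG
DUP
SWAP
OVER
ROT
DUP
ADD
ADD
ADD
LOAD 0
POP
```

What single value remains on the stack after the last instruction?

PUSH 14 → [14]
STORE 0 → []
PUSH 5  → [5]
POP     → []
PUSH 4  → [4]
NEG     → [-4]
DUP     → [-4, -4]
SWAP    → [-4, -4]
OVER    → [-4, -4, -4]
ROT     → [-4, -4, -4]
DUP     → [-4, -4, -4, -4]
ADD     → [-4, -4, -8]
ADD     → [-4, -12]
ADD     → [-16]
LOAD 0  → [-16, 14]
POP     → [-16]

-16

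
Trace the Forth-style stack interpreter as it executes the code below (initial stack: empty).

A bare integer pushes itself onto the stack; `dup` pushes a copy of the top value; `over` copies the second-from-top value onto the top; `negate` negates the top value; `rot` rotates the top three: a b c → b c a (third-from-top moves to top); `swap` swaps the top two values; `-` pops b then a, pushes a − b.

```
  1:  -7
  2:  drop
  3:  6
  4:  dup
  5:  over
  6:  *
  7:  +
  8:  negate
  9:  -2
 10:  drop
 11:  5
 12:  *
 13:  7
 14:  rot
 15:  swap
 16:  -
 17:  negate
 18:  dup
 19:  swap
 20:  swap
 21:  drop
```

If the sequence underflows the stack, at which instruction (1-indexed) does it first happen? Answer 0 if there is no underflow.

14

-7     → -7
drop   → (empty)
6      → 6
dup    → 6 6
over   → 6 6 6
*      → 6 36
+      → 42
negate → -42
-2     → -42 -2
drop   → -42
5      → -42 5
*      → -210
7      → -210 7
rot  — needs 3 operands, stack has 2 → underflow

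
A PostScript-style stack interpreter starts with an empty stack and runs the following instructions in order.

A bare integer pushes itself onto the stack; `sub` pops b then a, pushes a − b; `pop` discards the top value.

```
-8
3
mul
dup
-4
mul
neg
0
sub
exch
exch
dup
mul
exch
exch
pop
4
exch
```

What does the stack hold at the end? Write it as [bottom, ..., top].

-8    [-8]
3     [-8, 3]
mul   [-24]
dup   [-24, -24]
-4    [-24, -24, -4]
mul   [-24, 96]
neg   [-24, -96]
0     [-24, -96, 0]
sub   [-24, -96]
exch  [-96, -24]
exch  [-24, -96]
dup   [-24, -96, -96]
mul   [-24, 9216]
exch  [9216, -24]
exch  [-24, 9216]
pop   [-24]
4     [-24, 4]
exch  [4, -24]

[4, -24]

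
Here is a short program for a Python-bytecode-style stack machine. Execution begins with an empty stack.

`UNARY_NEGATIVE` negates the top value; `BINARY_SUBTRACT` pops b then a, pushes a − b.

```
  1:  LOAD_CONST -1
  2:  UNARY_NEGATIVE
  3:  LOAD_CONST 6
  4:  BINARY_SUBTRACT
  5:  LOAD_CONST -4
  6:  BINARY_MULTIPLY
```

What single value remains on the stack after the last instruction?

20

LOAD_CONST -1    -1
UNARY_NEGATIVE   1
LOAD_CONST 6     1 6
BINARY_SUBTRACT  -5
LOAD_CONST -4    -5 -4
BINARY_MULTIPLY  20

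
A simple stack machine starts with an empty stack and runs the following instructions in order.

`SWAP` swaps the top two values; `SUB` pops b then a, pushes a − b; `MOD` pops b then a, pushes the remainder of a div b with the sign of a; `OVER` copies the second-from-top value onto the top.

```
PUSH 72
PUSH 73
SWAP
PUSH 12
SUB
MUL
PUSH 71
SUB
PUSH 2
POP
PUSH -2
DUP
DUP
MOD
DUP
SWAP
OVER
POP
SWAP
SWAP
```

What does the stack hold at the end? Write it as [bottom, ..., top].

PUSH 72 : [72]
PUSH 73 : [72, 73]
SWAP    : [73, 72]
PUSH 12 : [73, 72, 12]
SUB     : [73, 60]
MUL     : [4380]
PUSH 71 : [4380, 71]
SUB     : [4309]
PUSH 2  : [4309, 2]
POP     : [4309]
PUSH -2 : [4309, -2]
DUP     : [4309, -2, -2]
DUP     : [4309, -2, -2, -2]
MOD     : [4309, -2, 0]
DUP     : [4309, -2, 0, 0]
SWAP    : [4309, -2, 0, 0]
OVER    : [4309, -2, 0, 0, 0]
POP     : [4309, -2, 0, 0]
SWAP    : [4309, -2, 0, 0]
SWAP    : [4309, -2, 0, 0]

[4309, -2, 0, 0]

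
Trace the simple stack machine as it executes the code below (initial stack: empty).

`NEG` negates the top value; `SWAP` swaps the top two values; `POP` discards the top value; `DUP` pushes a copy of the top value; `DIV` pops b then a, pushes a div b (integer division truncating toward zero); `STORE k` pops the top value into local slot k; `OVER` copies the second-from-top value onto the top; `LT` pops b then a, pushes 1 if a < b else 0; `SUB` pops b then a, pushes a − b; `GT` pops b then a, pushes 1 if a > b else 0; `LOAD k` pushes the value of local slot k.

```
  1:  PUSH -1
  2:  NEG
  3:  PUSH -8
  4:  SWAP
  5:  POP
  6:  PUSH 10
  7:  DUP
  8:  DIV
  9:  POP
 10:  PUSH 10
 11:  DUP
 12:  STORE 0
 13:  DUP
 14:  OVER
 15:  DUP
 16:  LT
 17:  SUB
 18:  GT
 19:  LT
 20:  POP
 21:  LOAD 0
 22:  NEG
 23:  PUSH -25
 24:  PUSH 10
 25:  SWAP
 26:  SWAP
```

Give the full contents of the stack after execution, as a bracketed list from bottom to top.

[-10, -25, 10]

PUSH -1   -1
NEG       1
PUSH -8   1 -8
SWAP      -8 1
POP       -8
PUSH 10   -8 10
DUP       -8 10 10
DIV       -8 1
POP       -8
PUSH 10   -8 10
DUP       -8 10 10
STORE 0   -8 10
DUP       -8 10 10
OVER      -8 10 10 10
DUP       -8 10 10 10 10
LT        -8 10 10 0
SUB       -8 10 10
GT        -8 0
LT        1
POP       (empty)
LOAD 0    10
NEG       -10
PUSH -25  -10 -25
PUSH 10   -10 -25 10
SWAP      -10 10 -25
SWAP      -10 -25 10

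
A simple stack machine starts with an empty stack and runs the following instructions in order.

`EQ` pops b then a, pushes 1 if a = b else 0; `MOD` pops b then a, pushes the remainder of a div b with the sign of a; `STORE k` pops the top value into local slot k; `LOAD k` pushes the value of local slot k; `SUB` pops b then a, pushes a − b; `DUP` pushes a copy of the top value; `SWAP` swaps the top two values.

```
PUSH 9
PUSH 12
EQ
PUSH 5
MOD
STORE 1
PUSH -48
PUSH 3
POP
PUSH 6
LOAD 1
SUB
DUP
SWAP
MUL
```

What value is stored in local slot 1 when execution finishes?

PUSH 9   -> [9]
PUSH 12  -> [9, 12]
EQ       -> [0]
PUSH 5   -> [0, 5]
MOD      -> [0]
STORE 1  -> []
PUSH -48 -> [-48]
PUSH 3   -> [-48, 3]
POP      -> [-48]
PUSH 6   -> [-48, 6]
LOAD 1   -> [-48, 6, 0]
SUB      -> [-48, 6]
DUP      -> [-48, 6, 6]
SWAP     -> [-48, 6, 6]
MUL      -> [-48, 36]

0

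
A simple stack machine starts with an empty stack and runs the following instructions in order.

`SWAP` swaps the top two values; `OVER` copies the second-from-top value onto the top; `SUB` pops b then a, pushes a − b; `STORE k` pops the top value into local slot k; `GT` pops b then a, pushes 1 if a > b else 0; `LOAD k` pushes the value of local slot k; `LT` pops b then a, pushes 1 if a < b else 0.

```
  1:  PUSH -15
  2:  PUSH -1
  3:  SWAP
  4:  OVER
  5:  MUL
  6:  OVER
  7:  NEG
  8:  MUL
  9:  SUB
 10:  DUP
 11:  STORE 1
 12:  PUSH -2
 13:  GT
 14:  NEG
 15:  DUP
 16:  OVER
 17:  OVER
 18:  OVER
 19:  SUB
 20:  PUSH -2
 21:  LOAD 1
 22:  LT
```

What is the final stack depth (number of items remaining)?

PUSH -15 -> [-15]
PUSH -1  -> [-15, -1]
SWAP     -> [-1, -15]
OVER     -> [-1, -15, -1]
MUL      -> [-1, 15]
OVER     -> [-1, 15, -1]
NEG      -> [-1, 15, 1]
MUL      -> [-1, 15]
SUB      -> [-16]
DUP      -> [-16, -16]
STORE 1  -> [-16]
PUSH -2  -> [-16, -2]
GT       -> [0]
NEG      -> [0]
DUP      -> [0, 0]
OVER     -> [0, 0, 0]
OVER     -> [0, 0, 0, 0]
OVER     -> [0, 0, 0, 0, 0]
SUB      -> [0, 0, 0, 0]
PUSH -2  -> [0, 0, 0, 0, -2]
LOAD 1   -> [0, 0, 0, 0, -2, -16]
LT       -> [0, 0, 0, 0, 0]

5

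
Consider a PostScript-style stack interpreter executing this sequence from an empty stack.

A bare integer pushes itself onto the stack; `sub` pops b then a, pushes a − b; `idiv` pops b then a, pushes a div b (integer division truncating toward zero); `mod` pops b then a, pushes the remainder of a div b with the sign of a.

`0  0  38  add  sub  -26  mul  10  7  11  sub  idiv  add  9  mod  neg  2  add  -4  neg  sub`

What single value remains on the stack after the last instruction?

0     0
0     0 0
38    0 0 38
add   0 38
sub   -38
-26   -38 -26
mul   988
10    988 10
7     988 10 7
11    988 10 7 11
sub   988 10 -4
idiv  988 -2
add   986
9     986 9
mod   5
neg   -5
2     -5 2
add   -3
-4    -3 -4
neg   -3 4
sub   -7

-7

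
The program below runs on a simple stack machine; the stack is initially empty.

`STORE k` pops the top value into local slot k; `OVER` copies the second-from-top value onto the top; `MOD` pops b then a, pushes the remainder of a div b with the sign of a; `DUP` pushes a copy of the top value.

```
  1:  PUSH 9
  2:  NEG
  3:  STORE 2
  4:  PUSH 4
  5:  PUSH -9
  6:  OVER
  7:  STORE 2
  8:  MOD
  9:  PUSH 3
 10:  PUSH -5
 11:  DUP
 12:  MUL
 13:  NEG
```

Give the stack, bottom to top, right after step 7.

[4, -9]

PUSH 9  → 9
NEG     → -9
STORE 2 → (empty)
PUSH 4  → 4
PUSH -9 → 4 -9
OVER    → 4 -9 4
STORE 2 → 4 -9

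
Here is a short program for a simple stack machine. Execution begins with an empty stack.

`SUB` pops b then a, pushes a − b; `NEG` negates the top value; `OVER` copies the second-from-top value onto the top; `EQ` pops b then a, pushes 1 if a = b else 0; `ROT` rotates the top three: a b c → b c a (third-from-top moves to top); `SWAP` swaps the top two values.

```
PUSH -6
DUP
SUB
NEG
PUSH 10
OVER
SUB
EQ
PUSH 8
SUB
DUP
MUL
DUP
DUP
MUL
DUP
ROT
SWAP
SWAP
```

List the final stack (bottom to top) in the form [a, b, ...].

[4096, 4096, 64]

PUSH -6 -> [-6]
DUP     -> [-6, -6]
SUB     -> [0]
NEG     -> [0]
PUSH 10 -> [0, 10]
OVER    -> [0, 10, 0]
SUB     -> [0, 10]
EQ      -> [0]
PUSH 8  -> [0, 8]
SUB     -> [-8]
DUP     -> [-8, -8]
MUL     -> [64]
DUP     -> [64, 64]
DUP     -> [64, 64, 64]
MUL     -> [64, 4096]
DUP     -> [64, 4096, 4096]
ROT     -> [4096, 4096, 64]
SWAP    -> [4096, 64, 4096]
SWAP    -> [4096, 4096, 64]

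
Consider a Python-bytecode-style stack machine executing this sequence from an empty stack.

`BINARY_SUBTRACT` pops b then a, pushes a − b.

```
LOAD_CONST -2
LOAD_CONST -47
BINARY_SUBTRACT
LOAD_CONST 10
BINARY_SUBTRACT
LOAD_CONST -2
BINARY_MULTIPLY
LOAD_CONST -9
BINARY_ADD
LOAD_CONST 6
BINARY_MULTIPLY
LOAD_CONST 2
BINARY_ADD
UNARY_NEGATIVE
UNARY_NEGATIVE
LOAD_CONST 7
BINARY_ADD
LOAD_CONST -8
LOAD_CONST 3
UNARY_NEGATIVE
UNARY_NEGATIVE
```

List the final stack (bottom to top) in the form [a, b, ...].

LOAD_CONST -2    [-2]
LOAD_CONST -47   [-2, -47]
BINARY_SUBTRACT  [45]
LOAD_CONST 10    [45, 10]
BINARY_SUBTRACT  [35]
LOAD_CONST -2    [35, -2]
BINARY_MULTIPLY  [-70]
LOAD_CONST -9    [-70, -9]
BINARY_ADD       [-79]
LOAD_CONST 6     [-79, 6]
BINARY_MULTIPLY  [-474]
LOAD_CONST 2     [-474, 2]
BINARY_ADD       [-472]
UNARY_NEGATIVE   [472]
UNARY_NEGATIVE   [-472]
LOAD_CONST 7     [-472, 7]
BINARY_ADD       [-465]
LOAD_CONST -8    [-465, -8]
LOAD_CONST 3     [-465, -8, 3]
UNARY_NEGATIVE   [-465, -8, -3]
UNARY_NEGATIVE   [-465, -8, 3]

[-465, -8, 3]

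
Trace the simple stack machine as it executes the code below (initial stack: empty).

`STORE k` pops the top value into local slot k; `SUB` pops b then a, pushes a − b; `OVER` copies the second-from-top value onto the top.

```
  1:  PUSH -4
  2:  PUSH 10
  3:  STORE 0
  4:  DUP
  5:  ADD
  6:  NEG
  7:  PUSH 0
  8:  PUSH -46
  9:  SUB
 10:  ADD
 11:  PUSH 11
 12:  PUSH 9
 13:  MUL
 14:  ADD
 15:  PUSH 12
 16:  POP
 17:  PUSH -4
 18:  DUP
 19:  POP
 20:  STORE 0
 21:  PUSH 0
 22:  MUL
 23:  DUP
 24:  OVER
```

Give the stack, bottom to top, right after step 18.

[153, -4, -4]

PUSH -4  -> -4
PUSH 10  -> -4 10
STORE 0  -> -4
DUP      -> -4 -4
ADD      -> -8
NEG      -> 8
PUSH 0   -> 8 0
PUSH -46 -> 8 0 -46
SUB      -> 8 46
ADD      -> 54
PUSH 11  -> 54 11
PUSH 9   -> 54 11 9
MUL      -> 54 99
ADD      -> 153
PUSH 12  -> 153 12
POP      -> 153
PUSH -4  -> 153 -4
DUP      -> 153 -4 -4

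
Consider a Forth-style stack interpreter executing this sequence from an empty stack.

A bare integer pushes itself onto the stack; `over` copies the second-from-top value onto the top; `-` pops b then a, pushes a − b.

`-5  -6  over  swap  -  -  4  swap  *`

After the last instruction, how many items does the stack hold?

-5    [-5]
-6    [-5, -6]
over  [-5, -6, -5]
swap  [-5, -5, -6]
-     [-5, 1]
-     [-6]
4     [-6, 4]
swap  [4, -6]
*     [-24]

1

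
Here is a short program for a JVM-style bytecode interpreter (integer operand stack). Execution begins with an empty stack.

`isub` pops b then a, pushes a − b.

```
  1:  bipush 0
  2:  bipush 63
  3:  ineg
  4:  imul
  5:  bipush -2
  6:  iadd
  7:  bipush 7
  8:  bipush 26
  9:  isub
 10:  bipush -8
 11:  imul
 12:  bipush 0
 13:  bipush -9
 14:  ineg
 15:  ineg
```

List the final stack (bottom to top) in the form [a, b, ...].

[-2, 152, 0, -9]

bipush 0   0
bipush 63  0 63
ineg       0 -63
imul       0
bipush -2  0 -2
iadd       -2
bipush 7   -2 7
bipush 26  -2 7 26
isub       -2 -19
bipush -8  -2 -19 -8
imul       -2 152
bipush 0   -2 152 0
bipush -9  -2 152 0 -9
ineg       -2 152 0 9
ineg       -2 152 0 -9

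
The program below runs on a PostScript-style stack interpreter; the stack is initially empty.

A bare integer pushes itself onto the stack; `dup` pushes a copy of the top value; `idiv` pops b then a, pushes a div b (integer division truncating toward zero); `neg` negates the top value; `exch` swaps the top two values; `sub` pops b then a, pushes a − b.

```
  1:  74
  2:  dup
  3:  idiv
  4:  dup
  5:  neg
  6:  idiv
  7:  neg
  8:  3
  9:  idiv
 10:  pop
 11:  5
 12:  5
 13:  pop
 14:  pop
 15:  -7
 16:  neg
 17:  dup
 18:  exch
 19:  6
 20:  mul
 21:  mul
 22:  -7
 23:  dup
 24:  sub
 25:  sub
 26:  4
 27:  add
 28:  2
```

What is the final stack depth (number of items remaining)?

74   → 74
dup  → 74 74
idiv → 1
dup  → 1 1
neg  → 1 -1
idiv → -1
neg  → 1
3    → 1 3
idiv → 0
pop  → (empty)
5    → 5
5    → 5 5
pop  → 5
pop  → (empty)
-7   → -7
neg  → 7
dup  → 7 7
exch → 7 7
6    → 7 7 6
mul  → 7 42
mul  → 294
-7   → 294 -7
dup  → 294 -7 -7
sub  → 294 0
sub  → 294
4    → 294 4
add  → 298
2    → 298 2

2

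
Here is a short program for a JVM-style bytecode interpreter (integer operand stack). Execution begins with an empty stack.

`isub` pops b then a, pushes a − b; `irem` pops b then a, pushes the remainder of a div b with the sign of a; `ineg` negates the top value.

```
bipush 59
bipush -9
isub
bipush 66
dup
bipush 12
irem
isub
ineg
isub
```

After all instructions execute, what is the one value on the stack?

bipush 59 : 59
bipush -9 : 59 -9
isub      : 68
bipush 66 : 68 66
dup       : 68 66 66
bipush 12 : 68 66 66 12
irem      : 68 66 6
isub      : 68 60
ineg      : 68 -60
isub      : 128

128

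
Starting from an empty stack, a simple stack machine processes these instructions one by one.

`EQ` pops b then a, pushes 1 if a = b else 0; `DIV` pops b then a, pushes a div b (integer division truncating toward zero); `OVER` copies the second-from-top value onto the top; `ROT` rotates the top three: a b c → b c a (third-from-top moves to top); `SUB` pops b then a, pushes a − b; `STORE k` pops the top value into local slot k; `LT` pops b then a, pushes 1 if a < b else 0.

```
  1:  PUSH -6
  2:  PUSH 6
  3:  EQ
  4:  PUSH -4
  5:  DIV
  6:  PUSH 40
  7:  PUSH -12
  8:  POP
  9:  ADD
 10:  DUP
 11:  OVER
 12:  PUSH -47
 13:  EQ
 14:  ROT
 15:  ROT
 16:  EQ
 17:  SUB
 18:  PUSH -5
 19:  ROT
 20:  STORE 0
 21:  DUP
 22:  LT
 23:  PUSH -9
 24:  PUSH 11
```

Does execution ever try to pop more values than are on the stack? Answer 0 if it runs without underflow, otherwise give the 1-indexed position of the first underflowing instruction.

PUSH -6   -6
PUSH 6    -6 6
EQ        0
PUSH -4   0 -4
DIV       0
PUSH 40   0 40
PUSH -12  0 40 -12
POP       0 40
ADD       40
DUP       40 40
OVER      40 40 40
PUSH -47  40 40 40 -47
EQ        40 40 0
ROT       40 0 40
ROT       0 40 40
EQ        0 1
SUB       -1
PUSH -5   -1 -5
ROT  — needs 3 operands, stack has 2 → underflow

19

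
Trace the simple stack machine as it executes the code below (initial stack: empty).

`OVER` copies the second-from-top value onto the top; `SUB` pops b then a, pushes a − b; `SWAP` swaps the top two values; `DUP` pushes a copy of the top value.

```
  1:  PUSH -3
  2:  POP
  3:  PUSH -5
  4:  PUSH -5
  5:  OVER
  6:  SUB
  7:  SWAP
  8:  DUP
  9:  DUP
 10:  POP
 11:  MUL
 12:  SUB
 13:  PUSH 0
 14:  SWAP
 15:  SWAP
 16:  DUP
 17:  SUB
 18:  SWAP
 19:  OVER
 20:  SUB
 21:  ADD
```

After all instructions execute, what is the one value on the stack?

-25

PUSH -3  [-3]
POP      []
PUSH -5  [-5]
PUSH -5  [-5, -5]
OVER     [-5, -5, -5]
SUB      [-5, 0]
SWAP     [0, -5]
DUP      [0, -5, -5]
DUP      [0, -5, -5, -5]
POP      [0, -5, -5]
MUL      [0, 25]
SUB      [-25]
PUSH 0   [-25, 0]
SWAP     [0, -25]
SWAP     [-25, 0]
DUP      [-25, 0, 0]
SUB      [-25, 0]
SWAP     [0, -25]
OVER     [0, -25, 0]
SUB      [0, -25]
ADD      [-25]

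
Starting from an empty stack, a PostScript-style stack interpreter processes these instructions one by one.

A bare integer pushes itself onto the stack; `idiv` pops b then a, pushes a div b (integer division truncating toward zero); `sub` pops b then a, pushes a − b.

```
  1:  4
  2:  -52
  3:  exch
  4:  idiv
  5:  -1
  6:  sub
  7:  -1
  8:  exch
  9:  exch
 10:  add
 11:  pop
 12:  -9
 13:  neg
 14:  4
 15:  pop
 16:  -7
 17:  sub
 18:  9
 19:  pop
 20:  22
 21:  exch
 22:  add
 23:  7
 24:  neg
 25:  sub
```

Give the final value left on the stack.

4     [4]
-52   [4, -52]
exch  [-52, 4]
idiv  [-13]
-1    [-13, -1]
sub   [-12]
-1    [-12, -1]
exch  [-1, -12]
exch  [-12, -1]
add   [-13]
pop   []
-9    [-9]
neg   [9]
4     [9, 4]
pop   [9]
-7    [9, -7]
sub   [16]
9     [16, 9]
pop   [16]
22    [16, 22]
exch  [22, 16]
add   [38]
7     [38, 7]
neg   [38, -7]
sub   [45]

45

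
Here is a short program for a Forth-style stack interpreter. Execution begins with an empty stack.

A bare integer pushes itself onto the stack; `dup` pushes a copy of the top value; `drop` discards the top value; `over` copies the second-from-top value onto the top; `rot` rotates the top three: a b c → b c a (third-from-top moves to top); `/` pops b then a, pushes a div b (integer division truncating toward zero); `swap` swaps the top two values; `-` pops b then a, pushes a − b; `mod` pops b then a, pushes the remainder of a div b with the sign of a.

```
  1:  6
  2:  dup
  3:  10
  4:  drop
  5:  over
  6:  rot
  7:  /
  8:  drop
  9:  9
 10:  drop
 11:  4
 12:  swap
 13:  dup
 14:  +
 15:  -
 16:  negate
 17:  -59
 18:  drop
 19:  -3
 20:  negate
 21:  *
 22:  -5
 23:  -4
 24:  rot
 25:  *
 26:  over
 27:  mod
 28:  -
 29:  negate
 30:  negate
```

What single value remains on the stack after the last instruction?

6       [6]
dup     [6, 6]
10      [6, 6, 10]
drop    [6, 6]
over    [6, 6, 6]
rot     [6, 6, 6]
/       [6, 1]
drop    [6]
9       [6, 9]
drop    [6]
4       [6, 4]
swap    [4, 6]
dup     [4, 6, 6]
+       [4, 12]
-       [-8]
negate  [8]
-59     [8, -59]
drop    [8]
-3      [8, -3]
negate  [8, 3]
*       [24]
-5      [24, -5]
-4      [24, -5, -4]
rot     [-5, -4, 24]
*       [-5, -96]
over    [-5, -96, -5]
mod     [-5, -1]
-       [-4]
negate  [4]
negate  [-4]

-4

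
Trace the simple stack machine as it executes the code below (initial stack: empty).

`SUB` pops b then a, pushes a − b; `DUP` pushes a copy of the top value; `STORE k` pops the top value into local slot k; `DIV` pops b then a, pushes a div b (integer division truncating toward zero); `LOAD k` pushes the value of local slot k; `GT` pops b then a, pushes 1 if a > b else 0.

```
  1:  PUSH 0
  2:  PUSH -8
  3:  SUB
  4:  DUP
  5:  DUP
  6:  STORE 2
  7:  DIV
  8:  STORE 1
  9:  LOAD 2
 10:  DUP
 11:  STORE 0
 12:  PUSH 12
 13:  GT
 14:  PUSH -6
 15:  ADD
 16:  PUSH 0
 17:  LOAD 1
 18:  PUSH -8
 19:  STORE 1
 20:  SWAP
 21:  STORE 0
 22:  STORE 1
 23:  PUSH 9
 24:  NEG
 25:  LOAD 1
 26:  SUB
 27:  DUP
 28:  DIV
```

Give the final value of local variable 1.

PUSH 0  : 0
PUSH -8 : 0 -8
SUB     : 8
DUP     : 8 8
DUP     : 8 8 8
STORE 2 : 8 8
DIV     : 1
STORE 1 : (empty)
LOAD 2  : 8
DUP     : 8 8
STORE 0 : 8
PUSH 12 : 8 12
GT      : 0
PUSH -6 : 0 -6
ADD     : -6
PUSH 0  : -6 0
LOAD 1  : -6 0 1
PUSH -8 : -6 0 1 -8
STORE 1 : -6 0 1
SWAP    : -6 1 0
STORE 0 : -6 1
STORE 1 : -6
PUSH 9  : -6 9
NEG     : -6 -9
LOAD 1  : -6 -9 1
SUB     : -6 -10
DUP     : -6 -10 -10
DIV     : -6 1

1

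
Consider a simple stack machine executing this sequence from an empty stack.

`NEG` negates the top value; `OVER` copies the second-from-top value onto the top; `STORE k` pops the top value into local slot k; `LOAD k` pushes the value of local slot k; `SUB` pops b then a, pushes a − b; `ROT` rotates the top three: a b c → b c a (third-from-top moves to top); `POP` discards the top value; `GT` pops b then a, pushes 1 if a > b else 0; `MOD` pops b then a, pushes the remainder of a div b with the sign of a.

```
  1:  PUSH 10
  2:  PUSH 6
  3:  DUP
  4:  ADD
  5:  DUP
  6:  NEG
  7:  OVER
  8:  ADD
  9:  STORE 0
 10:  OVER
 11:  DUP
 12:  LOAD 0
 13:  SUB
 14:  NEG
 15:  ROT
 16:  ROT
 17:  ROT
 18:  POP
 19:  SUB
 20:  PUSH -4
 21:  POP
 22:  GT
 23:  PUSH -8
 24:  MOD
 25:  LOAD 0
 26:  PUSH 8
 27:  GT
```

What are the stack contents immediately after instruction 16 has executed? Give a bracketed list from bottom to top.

[10, -10, 12, 10]

PUSH 10 -> [10]
PUSH 6  -> [10, 6]
DUP     -> [10, 6, 6]
ADD     -> [10, 12]
DUP     -> [10, 12, 12]
NEG     -> [10, 12, -12]
OVER    -> [10, 12, -12, 12]
ADD     -> [10, 12, 0]
STORE 0 -> [10, 12]
OVER    -> [10, 12, 10]
DUP     -> [10, 12, 10, 10]
LOAD 0  -> [10, 12, 10, 10, 0]
SUB     -> [10, 12, 10, 10]
NEG     -> [10, 12, 10, -10]
ROT     -> [10, 10, -10, 12]
ROT     -> [10, -10, 12, 10]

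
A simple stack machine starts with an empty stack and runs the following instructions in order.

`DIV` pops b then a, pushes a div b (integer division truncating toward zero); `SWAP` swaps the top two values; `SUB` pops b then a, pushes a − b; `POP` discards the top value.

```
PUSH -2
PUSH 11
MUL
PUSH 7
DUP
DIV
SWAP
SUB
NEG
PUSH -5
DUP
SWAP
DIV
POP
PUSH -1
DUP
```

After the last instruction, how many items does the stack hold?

PUSH -2  -2
PUSH 11  -2 11
MUL      -22
PUSH 7   -22 7
DUP      -22 7 7
DIV      -22 1
SWAP     1 -22
SUB      23
NEG      -23
PUSH -5  -23 -5
DUP      -23 -5 -5
SWAP     -23 -5 -5
DIV      -23 1
POP      -23
PUSH -1  -23 -1
DUP      -23 -1 -1

3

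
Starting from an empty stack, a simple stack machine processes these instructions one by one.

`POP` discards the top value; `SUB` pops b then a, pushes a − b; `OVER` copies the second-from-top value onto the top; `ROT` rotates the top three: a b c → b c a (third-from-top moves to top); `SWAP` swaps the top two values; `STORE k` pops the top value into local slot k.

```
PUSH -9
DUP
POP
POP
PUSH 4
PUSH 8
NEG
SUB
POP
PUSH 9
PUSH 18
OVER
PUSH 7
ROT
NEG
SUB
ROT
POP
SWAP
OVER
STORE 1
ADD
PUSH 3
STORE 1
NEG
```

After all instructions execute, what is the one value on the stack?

PUSH -9 → [-9]
DUP     → [-9, -9]
POP     → [-9]
POP     → []
PUSH 4  → [4]
PUSH 8  → [4, 8]
NEG     → [4, -8]
SUB     → [12]
POP     → []
PUSH 9  → [9]
PUSH 18 → [9, 18]
OVER    → [9, 18, 9]
PUSH 7  → [9, 18, 9, 7]
ROT     → [9, 9, 7, 18]
NEG     → [9, 9, 7, -18]
SUB     → [9, 9, 25]
ROT     → [9, 25, 9]
POP     → [9, 25]
SWAP    → [25, 9]
OVER    → [25, 9, 25]
STORE 1 → [25, 9]
ADD     → [34]
PUSH 3  → [34, 3]
STORE 1 → [34]
NEG     → [-34]

-34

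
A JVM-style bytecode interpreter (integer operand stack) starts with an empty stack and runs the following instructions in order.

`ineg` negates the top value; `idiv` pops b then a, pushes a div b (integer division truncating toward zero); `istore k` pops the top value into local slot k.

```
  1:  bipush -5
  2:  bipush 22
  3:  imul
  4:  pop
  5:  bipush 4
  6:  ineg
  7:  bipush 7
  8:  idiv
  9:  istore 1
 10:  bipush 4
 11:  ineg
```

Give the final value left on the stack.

bipush -5  [-5]
bipush 22  [-5, 22]
imul       [-110]
pop        []
bipush 4   [4]
ineg       [-4]
bipush 7   [-4, 7]
idiv       [0]
istore 1   []
bipush 4   [4]
ineg       [-4]

-4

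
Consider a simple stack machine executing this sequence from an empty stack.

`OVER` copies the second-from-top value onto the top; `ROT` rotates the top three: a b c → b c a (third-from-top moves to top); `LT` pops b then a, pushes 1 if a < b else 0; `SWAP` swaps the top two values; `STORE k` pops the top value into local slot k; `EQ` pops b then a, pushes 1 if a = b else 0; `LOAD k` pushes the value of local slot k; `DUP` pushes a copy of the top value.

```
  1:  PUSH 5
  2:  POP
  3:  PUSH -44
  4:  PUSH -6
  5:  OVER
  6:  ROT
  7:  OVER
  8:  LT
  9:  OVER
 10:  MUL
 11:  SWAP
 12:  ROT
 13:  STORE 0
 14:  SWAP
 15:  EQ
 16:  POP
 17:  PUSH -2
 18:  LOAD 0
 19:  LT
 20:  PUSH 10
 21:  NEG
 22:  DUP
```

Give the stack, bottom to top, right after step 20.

PUSH 5   → [5]
POP      → []
PUSH -44 → [-44]
PUSH -6  → [-44, -6]
OVER     → [-44, -6, -44]
ROT      → [-6, -44, -44]
OVER     → [-6, -44, -44, -44]
LT       → [-6, -44, 0]
OVER     → [-6, -44, 0, -44]
MUL      → [-6, -44, 0]
SWAP     → [-6, 0, -44]
ROT      → [0, -44, -6]
STORE 0  → [0, -44]
SWAP     → [-44, 0]
EQ       → [0]
POP      → []
PUSH -2  → [-2]
LOAD 0   → [-2, -6]
LT       → [0]
PUSH 10  → [0, 10]

[0, 10]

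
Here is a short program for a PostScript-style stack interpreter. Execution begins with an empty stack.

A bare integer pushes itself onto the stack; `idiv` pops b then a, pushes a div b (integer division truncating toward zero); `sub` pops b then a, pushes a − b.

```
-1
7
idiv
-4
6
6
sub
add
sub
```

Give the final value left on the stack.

4

-1   → -1
7    → -1 7
idiv → 0
-4   → 0 -4
6    → 0 -4 6
6    → 0 -4 6 6
sub  → 0 -4 0
add  → 0 -4
sub  → 4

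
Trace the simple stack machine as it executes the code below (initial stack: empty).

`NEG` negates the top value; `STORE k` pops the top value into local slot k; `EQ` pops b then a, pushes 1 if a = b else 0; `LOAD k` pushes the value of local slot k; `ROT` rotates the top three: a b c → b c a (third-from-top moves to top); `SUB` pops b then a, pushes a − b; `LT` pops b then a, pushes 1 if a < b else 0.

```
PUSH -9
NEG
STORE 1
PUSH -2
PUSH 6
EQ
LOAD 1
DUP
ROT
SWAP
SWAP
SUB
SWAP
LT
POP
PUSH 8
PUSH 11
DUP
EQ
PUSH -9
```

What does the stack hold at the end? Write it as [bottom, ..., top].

PUSH -9 → -9
NEG     → 9
STORE 1 → (empty)
PUSH -2 → -2
PUSH 6  → -2 6
EQ      → 0
LOAD 1  → 0 9
DUP     → 0 9 9
ROT     → 9 9 0
SWAP    → 9 0 9
SWAP    → 9 9 0
SUB     → 9 9
SWAP    → 9 9
LT      → 0
POP     → (empty)
PUSH 8  → 8
PUSH 11 → 8 11
DUP     → 8 11 11
EQ      → 8 1
PUSH -9 → 8 1 -9

[8, 1, -9]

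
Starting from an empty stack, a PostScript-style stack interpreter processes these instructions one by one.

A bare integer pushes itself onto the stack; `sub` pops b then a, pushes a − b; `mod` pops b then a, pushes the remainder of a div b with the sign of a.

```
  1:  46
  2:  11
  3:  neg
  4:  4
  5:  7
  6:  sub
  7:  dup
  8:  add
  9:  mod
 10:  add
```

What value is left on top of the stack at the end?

41

46  -> [46]
11  -> [46, 11]
neg -> [46, -11]
4   -> [46, -11, 4]
7   -> [46, -11, 4, 7]
sub -> [46, -11, -3]
dup -> [46, -11, -3, -3]
add -> [46, -11, -6]
mod -> [46, -5]
add -> [41]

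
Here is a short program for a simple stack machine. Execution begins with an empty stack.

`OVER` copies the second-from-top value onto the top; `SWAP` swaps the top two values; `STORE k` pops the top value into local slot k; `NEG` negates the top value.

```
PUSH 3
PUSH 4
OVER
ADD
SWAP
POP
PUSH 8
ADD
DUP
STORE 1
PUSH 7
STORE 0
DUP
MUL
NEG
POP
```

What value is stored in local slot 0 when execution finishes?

PUSH 3  -> [3]
PUSH 4  -> [3, 4]
OVER    -> [3, 4, 3]
ADD     -> [3, 7]
SWAP    -> [7, 3]
POP     -> [7]
PUSH 8  -> [7, 8]
ADD     -> [15]
DUP     -> [15, 15]
STORE 1 -> [15]
PUSH 7  -> [15, 7]
STORE 0 -> [15]
DUP     -> [15, 15]
MUL     -> [225]
NEG     -> [-225]
POP     -> []

7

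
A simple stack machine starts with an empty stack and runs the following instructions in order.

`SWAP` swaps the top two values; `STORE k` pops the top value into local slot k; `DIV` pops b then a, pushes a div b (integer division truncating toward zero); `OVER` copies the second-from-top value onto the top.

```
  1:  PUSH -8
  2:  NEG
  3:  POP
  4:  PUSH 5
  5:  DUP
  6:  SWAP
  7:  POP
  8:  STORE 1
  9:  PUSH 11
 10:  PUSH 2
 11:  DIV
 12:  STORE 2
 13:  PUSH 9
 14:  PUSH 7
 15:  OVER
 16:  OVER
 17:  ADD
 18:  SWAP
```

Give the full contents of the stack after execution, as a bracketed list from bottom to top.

PUSH -8 → -8
NEG     → 8
POP     → (empty)
PUSH 5  → 5
DUP     → 5 5
SWAP    → 5 5
POP     → 5
STORE 1 → (empty)
PUSH 11 → 11
PUSH 2  → 11 2
DIV     → 5
STORE 2 → (empty)
PUSH 9  → 9
PUSH 7  → 9 7
OVER    → 9 7 9
OVER    → 9 7 9 7
ADD     → 9 7 16
SWAP    → 9 16 7

[9, 16, 7]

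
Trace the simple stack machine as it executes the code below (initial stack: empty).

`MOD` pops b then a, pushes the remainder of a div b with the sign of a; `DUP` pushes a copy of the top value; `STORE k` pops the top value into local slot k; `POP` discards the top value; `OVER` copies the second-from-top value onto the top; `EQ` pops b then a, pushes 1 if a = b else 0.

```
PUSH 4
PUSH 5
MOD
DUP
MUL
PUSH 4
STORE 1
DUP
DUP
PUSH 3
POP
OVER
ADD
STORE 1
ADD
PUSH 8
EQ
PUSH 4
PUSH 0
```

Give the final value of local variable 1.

PUSH 4  → 4
PUSH 5  → 4 5
MOD     → 4
DUP     → 4 4
MUL     → 16
PUSH 4  → 16 4
STORE 1 → 16
DUP     → 16 16
DUP     → 16 16 16
PUSH 3  → 16 16 16 3
POP     → 16 16 16
OVER    → 16 16 16 16
ADD     → 16 16 32
STORE 1 → 16 16
ADD     → 32
PUSH 8  → 32 8
EQ      → 0
PUSH 4  → 0 4
PUSH 0  → 0 4 0

32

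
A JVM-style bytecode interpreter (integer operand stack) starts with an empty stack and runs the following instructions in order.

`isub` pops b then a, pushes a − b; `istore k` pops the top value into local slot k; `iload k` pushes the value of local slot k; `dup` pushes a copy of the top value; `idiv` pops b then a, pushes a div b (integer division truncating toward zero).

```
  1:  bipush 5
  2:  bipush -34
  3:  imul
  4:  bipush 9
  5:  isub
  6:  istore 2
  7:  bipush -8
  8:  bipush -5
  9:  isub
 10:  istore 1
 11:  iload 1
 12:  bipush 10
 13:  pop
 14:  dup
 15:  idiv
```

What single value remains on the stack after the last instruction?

bipush 5   -> [5]
bipush -34 -> [5, -34]
imul       -> [-170]
bipush 9   -> [-170, 9]
isub       -> [-179]
istore 2   -> []
bipush -8  -> [-8]
bipush -5  -> [-8, -5]
isub       -> [-3]
istore 1   -> []
iload 1    -> [-3]
bipush 10  -> [-3, 10]
pop        -> [-3]
dup        -> [-3, -3]
idiv       -> [1]

1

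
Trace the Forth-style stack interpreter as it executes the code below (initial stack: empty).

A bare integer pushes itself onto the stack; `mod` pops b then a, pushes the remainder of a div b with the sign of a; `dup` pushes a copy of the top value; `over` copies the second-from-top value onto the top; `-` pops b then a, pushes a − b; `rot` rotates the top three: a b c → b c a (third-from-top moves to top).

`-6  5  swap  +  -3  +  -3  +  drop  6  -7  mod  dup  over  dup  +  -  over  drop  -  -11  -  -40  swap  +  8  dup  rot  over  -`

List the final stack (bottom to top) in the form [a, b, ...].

-6   : -6
5    : -6 5
swap : 5 -6
+    : -1
-3   : -1 -3
+    : -4
-3   : -4 -3
+    : -7
drop : (empty)
6    : 6
-7   : 6 -7
mod  : 6
dup  : 6 6
over : 6 6 6
dup  : 6 6 6 6
+    : 6 6 12
-    : 6 -6
over : 6 -6 6
drop : 6 -6
-    : 12
-11  : 12 -11
-    : 23
-40  : 23 -40
swap : -40 23
+    : -17
8    : -17 8
dup  : -17 8 8
rot  : 8 8 -17
over : 8 8 -17 8
-    : 8 8 -25

[8, 8, -25]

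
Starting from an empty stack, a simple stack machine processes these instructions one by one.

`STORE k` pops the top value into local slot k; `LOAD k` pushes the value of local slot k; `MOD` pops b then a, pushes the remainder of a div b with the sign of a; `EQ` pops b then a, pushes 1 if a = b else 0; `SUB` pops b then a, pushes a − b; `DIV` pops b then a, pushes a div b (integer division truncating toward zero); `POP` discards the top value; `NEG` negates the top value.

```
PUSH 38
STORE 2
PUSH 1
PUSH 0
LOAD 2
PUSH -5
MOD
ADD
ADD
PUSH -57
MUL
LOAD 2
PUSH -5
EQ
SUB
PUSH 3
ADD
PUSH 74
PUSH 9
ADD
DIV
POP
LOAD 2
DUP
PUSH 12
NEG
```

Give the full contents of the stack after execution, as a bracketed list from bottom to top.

PUSH 38  -> [38]
STORE 2  -> []
PUSH 1   -> [1]
PUSH 0   -> [1, 0]
LOAD 2   -> [1, 0, 38]
PUSH -5  -> [1, 0, 38, -5]
MOD      -> [1, 0, 3]
ADD      -> [1, 3]
ADD      -> [4]
PUSH -57 -> [4, -57]
MUL      -> [-228]
LOAD 2   -> [-228, 38]
PUSH -5  -> [-228, 38, -5]
EQ       -> [-228, 0]
SUB      -> [-228]
PUSH 3   -> [-228, 3]
ADD      -> [-225]
PUSH 74  -> [-225, 74]
PUSH 9   -> [-225, 74, 9]
ADD      -> [-225, 83]
DIV      -> [-2]
POP      -> []
LOAD 2   -> [38]
DUP      -> [38, 38]
PUSH 12  -> [38, 38, 12]
NEG      -> [38, 38, -12]

[38, 38, -12]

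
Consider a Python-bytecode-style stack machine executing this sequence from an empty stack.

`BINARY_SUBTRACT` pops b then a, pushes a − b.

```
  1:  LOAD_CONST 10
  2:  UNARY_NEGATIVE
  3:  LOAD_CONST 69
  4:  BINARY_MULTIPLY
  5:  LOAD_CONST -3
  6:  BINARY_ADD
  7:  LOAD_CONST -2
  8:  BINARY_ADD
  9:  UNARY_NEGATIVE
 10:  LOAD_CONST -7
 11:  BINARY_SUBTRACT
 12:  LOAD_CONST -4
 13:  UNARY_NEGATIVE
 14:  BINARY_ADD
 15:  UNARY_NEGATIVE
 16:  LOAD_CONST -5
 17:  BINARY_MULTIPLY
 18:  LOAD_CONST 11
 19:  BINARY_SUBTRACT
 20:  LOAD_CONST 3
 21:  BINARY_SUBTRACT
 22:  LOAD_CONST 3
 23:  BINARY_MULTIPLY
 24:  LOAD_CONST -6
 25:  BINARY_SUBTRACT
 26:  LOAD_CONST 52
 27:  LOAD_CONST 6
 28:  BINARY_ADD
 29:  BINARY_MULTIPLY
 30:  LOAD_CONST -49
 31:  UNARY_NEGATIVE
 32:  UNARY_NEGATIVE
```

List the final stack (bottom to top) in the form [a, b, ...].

[612132, -49]

LOAD_CONST 10    10
UNARY_NEGATIVE   -10
LOAD_CONST 69    -10 69
BINARY_MULTIPLY  -690
LOAD_CONST -3    -690 -3
BINARY_ADD       -693
LOAD_CONST -2    -693 -2
BINARY_ADD       -695
UNARY_NEGATIVE   695
LOAD_CONST -7    695 -7
BINARY_SUBTRACT  702
LOAD_CONST -4    702 -4
UNARY_NEGATIVE   702 4
BINARY_ADD       706
UNARY_NEGATIVE   -706
LOAD_CONST -5    -706 -5
BINARY_MULTIPLY  3530
LOAD_CONST 11    3530 11
BINARY_SUBTRACT  3519
LOAD_CONST 3     3519 3
BINARY_SUBTRACT  3516
LOAD_CONST 3     3516 3
BINARY_MULTIPLY  10548
LOAD_CONST -6    10548 -6
BINARY_SUBTRACT  10554
LOAD_CONST 52    10554 52
LOAD_CONST 6     10554 52 6
BINARY_ADD       10554 58
BINARY_MULTIPLY  612132
LOAD_CONST -49   612132 -49
UNARY_NEGATIVE   612132 49
UNARY_NEGATIVE   612132 -49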